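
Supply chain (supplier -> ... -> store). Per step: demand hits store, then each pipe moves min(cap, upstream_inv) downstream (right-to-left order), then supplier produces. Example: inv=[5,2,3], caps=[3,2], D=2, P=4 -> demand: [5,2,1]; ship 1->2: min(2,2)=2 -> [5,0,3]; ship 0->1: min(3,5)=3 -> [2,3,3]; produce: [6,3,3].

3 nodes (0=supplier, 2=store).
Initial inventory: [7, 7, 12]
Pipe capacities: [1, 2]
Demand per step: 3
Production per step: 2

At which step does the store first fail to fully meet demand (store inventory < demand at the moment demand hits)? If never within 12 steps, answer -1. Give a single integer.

Step 1: demand=3,sold=3 ship[1->2]=2 ship[0->1]=1 prod=2 -> [8 6 11]
Step 2: demand=3,sold=3 ship[1->2]=2 ship[0->1]=1 prod=2 -> [9 5 10]
Step 3: demand=3,sold=3 ship[1->2]=2 ship[0->1]=1 prod=2 -> [10 4 9]
Step 4: demand=3,sold=3 ship[1->2]=2 ship[0->1]=1 prod=2 -> [11 3 8]
Step 5: demand=3,sold=3 ship[1->2]=2 ship[0->1]=1 prod=2 -> [12 2 7]
Step 6: demand=3,sold=3 ship[1->2]=2 ship[0->1]=1 prod=2 -> [13 1 6]
Step 7: demand=3,sold=3 ship[1->2]=1 ship[0->1]=1 prod=2 -> [14 1 4]
Step 8: demand=3,sold=3 ship[1->2]=1 ship[0->1]=1 prod=2 -> [15 1 2]
Step 9: demand=3,sold=2 ship[1->2]=1 ship[0->1]=1 prod=2 -> [16 1 1]
Step 10: demand=3,sold=1 ship[1->2]=1 ship[0->1]=1 prod=2 -> [17 1 1]
Step 11: demand=3,sold=1 ship[1->2]=1 ship[0->1]=1 prod=2 -> [18 1 1]
Step 12: demand=3,sold=1 ship[1->2]=1 ship[0->1]=1 prod=2 -> [19 1 1]
First stockout at step 9

9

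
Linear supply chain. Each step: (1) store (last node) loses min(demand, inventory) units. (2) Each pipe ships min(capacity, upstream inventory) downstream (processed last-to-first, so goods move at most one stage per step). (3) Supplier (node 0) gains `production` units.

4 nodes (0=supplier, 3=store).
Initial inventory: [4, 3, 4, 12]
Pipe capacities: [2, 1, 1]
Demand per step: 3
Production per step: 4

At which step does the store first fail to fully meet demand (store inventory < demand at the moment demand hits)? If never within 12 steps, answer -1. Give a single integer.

Step 1: demand=3,sold=3 ship[2->3]=1 ship[1->2]=1 ship[0->1]=2 prod=4 -> [6 4 4 10]
Step 2: demand=3,sold=3 ship[2->3]=1 ship[1->2]=1 ship[0->1]=2 prod=4 -> [8 5 4 8]
Step 3: demand=3,sold=3 ship[2->3]=1 ship[1->2]=1 ship[0->1]=2 prod=4 -> [10 6 4 6]
Step 4: demand=3,sold=3 ship[2->3]=1 ship[1->2]=1 ship[0->1]=2 prod=4 -> [12 7 4 4]
Step 5: demand=3,sold=3 ship[2->3]=1 ship[1->2]=1 ship[0->1]=2 prod=4 -> [14 8 4 2]
Step 6: demand=3,sold=2 ship[2->3]=1 ship[1->2]=1 ship[0->1]=2 prod=4 -> [16 9 4 1]
Step 7: demand=3,sold=1 ship[2->3]=1 ship[1->2]=1 ship[0->1]=2 prod=4 -> [18 10 4 1]
Step 8: demand=3,sold=1 ship[2->3]=1 ship[1->2]=1 ship[0->1]=2 prod=4 -> [20 11 4 1]
Step 9: demand=3,sold=1 ship[2->3]=1 ship[1->2]=1 ship[0->1]=2 prod=4 -> [22 12 4 1]
Step 10: demand=3,sold=1 ship[2->3]=1 ship[1->2]=1 ship[0->1]=2 prod=4 -> [24 13 4 1]
Step 11: demand=3,sold=1 ship[2->3]=1 ship[1->2]=1 ship[0->1]=2 prod=4 -> [26 14 4 1]
Step 12: demand=3,sold=1 ship[2->3]=1 ship[1->2]=1 ship[0->1]=2 prod=4 -> [28 15 4 1]
First stockout at step 6

6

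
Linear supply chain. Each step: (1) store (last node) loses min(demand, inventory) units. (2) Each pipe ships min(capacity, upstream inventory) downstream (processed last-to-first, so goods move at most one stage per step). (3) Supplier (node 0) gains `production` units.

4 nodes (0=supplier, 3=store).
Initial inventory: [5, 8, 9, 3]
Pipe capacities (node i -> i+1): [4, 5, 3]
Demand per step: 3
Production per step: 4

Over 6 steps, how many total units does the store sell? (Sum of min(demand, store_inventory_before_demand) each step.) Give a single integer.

Answer: 18

Derivation:
Step 1: sold=3 (running total=3) -> [5 7 11 3]
Step 2: sold=3 (running total=6) -> [5 6 13 3]
Step 3: sold=3 (running total=9) -> [5 5 15 3]
Step 4: sold=3 (running total=12) -> [5 4 17 3]
Step 5: sold=3 (running total=15) -> [5 4 18 3]
Step 6: sold=3 (running total=18) -> [5 4 19 3]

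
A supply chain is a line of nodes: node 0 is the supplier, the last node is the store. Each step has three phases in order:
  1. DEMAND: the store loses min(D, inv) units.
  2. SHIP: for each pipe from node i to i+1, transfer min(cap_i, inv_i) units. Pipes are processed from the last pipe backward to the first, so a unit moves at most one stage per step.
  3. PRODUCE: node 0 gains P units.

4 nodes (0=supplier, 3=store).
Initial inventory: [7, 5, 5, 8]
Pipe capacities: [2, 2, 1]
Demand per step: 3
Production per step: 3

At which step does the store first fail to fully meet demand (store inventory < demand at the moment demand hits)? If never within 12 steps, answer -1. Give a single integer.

Step 1: demand=3,sold=3 ship[2->3]=1 ship[1->2]=2 ship[0->1]=2 prod=3 -> [8 5 6 6]
Step 2: demand=3,sold=3 ship[2->3]=1 ship[1->2]=2 ship[0->1]=2 prod=3 -> [9 5 7 4]
Step 3: demand=3,sold=3 ship[2->3]=1 ship[1->2]=2 ship[0->1]=2 prod=3 -> [10 5 8 2]
Step 4: demand=3,sold=2 ship[2->3]=1 ship[1->2]=2 ship[0->1]=2 prod=3 -> [11 5 9 1]
Step 5: demand=3,sold=1 ship[2->3]=1 ship[1->2]=2 ship[0->1]=2 prod=3 -> [12 5 10 1]
Step 6: demand=3,sold=1 ship[2->3]=1 ship[1->2]=2 ship[0->1]=2 prod=3 -> [13 5 11 1]
Step 7: demand=3,sold=1 ship[2->3]=1 ship[1->2]=2 ship[0->1]=2 prod=3 -> [14 5 12 1]
Step 8: demand=3,sold=1 ship[2->3]=1 ship[1->2]=2 ship[0->1]=2 prod=3 -> [15 5 13 1]
Step 9: demand=3,sold=1 ship[2->3]=1 ship[1->2]=2 ship[0->1]=2 prod=3 -> [16 5 14 1]
Step 10: demand=3,sold=1 ship[2->3]=1 ship[1->2]=2 ship[0->1]=2 prod=3 -> [17 5 15 1]
Step 11: demand=3,sold=1 ship[2->3]=1 ship[1->2]=2 ship[0->1]=2 prod=3 -> [18 5 16 1]
Step 12: demand=3,sold=1 ship[2->3]=1 ship[1->2]=2 ship[0->1]=2 prod=3 -> [19 5 17 1]
First stockout at step 4

4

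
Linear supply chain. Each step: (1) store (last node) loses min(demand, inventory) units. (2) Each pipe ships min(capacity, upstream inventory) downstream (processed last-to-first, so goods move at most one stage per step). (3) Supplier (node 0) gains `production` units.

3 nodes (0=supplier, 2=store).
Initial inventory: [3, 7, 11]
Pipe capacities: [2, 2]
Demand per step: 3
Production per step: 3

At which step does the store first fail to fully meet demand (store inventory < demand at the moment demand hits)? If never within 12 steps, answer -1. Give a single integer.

Step 1: demand=3,sold=3 ship[1->2]=2 ship[0->1]=2 prod=3 -> [4 7 10]
Step 2: demand=3,sold=3 ship[1->2]=2 ship[0->1]=2 prod=3 -> [5 7 9]
Step 3: demand=3,sold=3 ship[1->2]=2 ship[0->1]=2 prod=3 -> [6 7 8]
Step 4: demand=3,sold=3 ship[1->2]=2 ship[0->1]=2 prod=3 -> [7 7 7]
Step 5: demand=3,sold=3 ship[1->2]=2 ship[0->1]=2 prod=3 -> [8 7 6]
Step 6: demand=3,sold=3 ship[1->2]=2 ship[0->1]=2 prod=3 -> [9 7 5]
Step 7: demand=3,sold=3 ship[1->2]=2 ship[0->1]=2 prod=3 -> [10 7 4]
Step 8: demand=3,sold=3 ship[1->2]=2 ship[0->1]=2 prod=3 -> [11 7 3]
Step 9: demand=3,sold=3 ship[1->2]=2 ship[0->1]=2 prod=3 -> [12 7 2]
Step 10: demand=3,sold=2 ship[1->2]=2 ship[0->1]=2 prod=3 -> [13 7 2]
Step 11: demand=3,sold=2 ship[1->2]=2 ship[0->1]=2 prod=3 -> [14 7 2]
Step 12: demand=3,sold=2 ship[1->2]=2 ship[0->1]=2 prod=3 -> [15 7 2]
First stockout at step 10

10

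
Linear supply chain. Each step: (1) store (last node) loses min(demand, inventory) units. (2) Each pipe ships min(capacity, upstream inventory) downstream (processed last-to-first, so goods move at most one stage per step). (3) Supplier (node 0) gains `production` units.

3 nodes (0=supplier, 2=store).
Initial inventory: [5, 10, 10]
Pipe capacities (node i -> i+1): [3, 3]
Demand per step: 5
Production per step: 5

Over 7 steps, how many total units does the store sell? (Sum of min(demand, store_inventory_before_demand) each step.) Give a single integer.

Step 1: sold=5 (running total=5) -> [7 10 8]
Step 2: sold=5 (running total=10) -> [9 10 6]
Step 3: sold=5 (running total=15) -> [11 10 4]
Step 4: sold=4 (running total=19) -> [13 10 3]
Step 5: sold=3 (running total=22) -> [15 10 3]
Step 6: sold=3 (running total=25) -> [17 10 3]
Step 7: sold=3 (running total=28) -> [19 10 3]

Answer: 28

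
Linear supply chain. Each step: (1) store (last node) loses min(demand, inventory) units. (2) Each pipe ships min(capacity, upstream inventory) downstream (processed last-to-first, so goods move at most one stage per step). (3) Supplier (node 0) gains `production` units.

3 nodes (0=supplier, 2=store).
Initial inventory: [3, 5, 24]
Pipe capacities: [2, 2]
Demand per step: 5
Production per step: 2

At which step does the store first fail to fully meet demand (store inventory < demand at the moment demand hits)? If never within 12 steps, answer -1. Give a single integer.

Step 1: demand=5,sold=5 ship[1->2]=2 ship[0->1]=2 prod=2 -> [3 5 21]
Step 2: demand=5,sold=5 ship[1->2]=2 ship[0->1]=2 prod=2 -> [3 5 18]
Step 3: demand=5,sold=5 ship[1->2]=2 ship[0->1]=2 prod=2 -> [3 5 15]
Step 4: demand=5,sold=5 ship[1->2]=2 ship[0->1]=2 prod=2 -> [3 5 12]
Step 5: demand=5,sold=5 ship[1->2]=2 ship[0->1]=2 prod=2 -> [3 5 9]
Step 6: demand=5,sold=5 ship[1->2]=2 ship[0->1]=2 prod=2 -> [3 5 6]
Step 7: demand=5,sold=5 ship[1->2]=2 ship[0->1]=2 prod=2 -> [3 5 3]
Step 8: demand=5,sold=3 ship[1->2]=2 ship[0->1]=2 prod=2 -> [3 5 2]
Step 9: demand=5,sold=2 ship[1->2]=2 ship[0->1]=2 prod=2 -> [3 5 2]
Step 10: demand=5,sold=2 ship[1->2]=2 ship[0->1]=2 prod=2 -> [3 5 2]
Step 11: demand=5,sold=2 ship[1->2]=2 ship[0->1]=2 prod=2 -> [3 5 2]
Step 12: demand=5,sold=2 ship[1->2]=2 ship[0->1]=2 prod=2 -> [3 5 2]
First stockout at step 8

8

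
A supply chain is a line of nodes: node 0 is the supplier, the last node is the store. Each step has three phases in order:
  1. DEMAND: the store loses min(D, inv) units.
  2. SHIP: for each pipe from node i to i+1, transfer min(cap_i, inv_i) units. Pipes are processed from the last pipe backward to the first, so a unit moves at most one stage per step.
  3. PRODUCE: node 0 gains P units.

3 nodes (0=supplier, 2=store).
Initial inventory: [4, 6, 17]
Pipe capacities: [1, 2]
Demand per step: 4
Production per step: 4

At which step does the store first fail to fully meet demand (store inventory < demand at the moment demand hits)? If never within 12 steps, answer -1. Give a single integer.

Step 1: demand=4,sold=4 ship[1->2]=2 ship[0->1]=1 prod=4 -> [7 5 15]
Step 2: demand=4,sold=4 ship[1->2]=2 ship[0->1]=1 prod=4 -> [10 4 13]
Step 3: demand=4,sold=4 ship[1->2]=2 ship[0->1]=1 prod=4 -> [13 3 11]
Step 4: demand=4,sold=4 ship[1->2]=2 ship[0->1]=1 prod=4 -> [16 2 9]
Step 5: demand=4,sold=4 ship[1->2]=2 ship[0->1]=1 prod=4 -> [19 1 7]
Step 6: demand=4,sold=4 ship[1->2]=1 ship[0->1]=1 prod=4 -> [22 1 4]
Step 7: demand=4,sold=4 ship[1->2]=1 ship[0->1]=1 prod=4 -> [25 1 1]
Step 8: demand=4,sold=1 ship[1->2]=1 ship[0->1]=1 prod=4 -> [28 1 1]
Step 9: demand=4,sold=1 ship[1->2]=1 ship[0->1]=1 prod=4 -> [31 1 1]
Step 10: demand=4,sold=1 ship[1->2]=1 ship[0->1]=1 prod=4 -> [34 1 1]
Step 11: demand=4,sold=1 ship[1->2]=1 ship[0->1]=1 prod=4 -> [37 1 1]
Step 12: demand=4,sold=1 ship[1->2]=1 ship[0->1]=1 prod=4 -> [40 1 1]
First stockout at step 8

8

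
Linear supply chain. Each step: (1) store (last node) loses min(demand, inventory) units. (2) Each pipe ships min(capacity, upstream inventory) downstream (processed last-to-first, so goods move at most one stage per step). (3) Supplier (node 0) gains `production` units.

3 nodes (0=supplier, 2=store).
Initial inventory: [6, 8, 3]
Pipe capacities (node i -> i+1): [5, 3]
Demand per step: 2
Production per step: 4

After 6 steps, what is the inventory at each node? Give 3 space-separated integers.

Step 1: demand=2,sold=2 ship[1->2]=3 ship[0->1]=5 prod=4 -> inv=[5 10 4]
Step 2: demand=2,sold=2 ship[1->2]=3 ship[0->1]=5 prod=4 -> inv=[4 12 5]
Step 3: demand=2,sold=2 ship[1->2]=3 ship[0->1]=4 prod=4 -> inv=[4 13 6]
Step 4: demand=2,sold=2 ship[1->2]=3 ship[0->1]=4 prod=4 -> inv=[4 14 7]
Step 5: demand=2,sold=2 ship[1->2]=3 ship[0->1]=4 prod=4 -> inv=[4 15 8]
Step 6: demand=2,sold=2 ship[1->2]=3 ship[0->1]=4 prod=4 -> inv=[4 16 9]

4 16 9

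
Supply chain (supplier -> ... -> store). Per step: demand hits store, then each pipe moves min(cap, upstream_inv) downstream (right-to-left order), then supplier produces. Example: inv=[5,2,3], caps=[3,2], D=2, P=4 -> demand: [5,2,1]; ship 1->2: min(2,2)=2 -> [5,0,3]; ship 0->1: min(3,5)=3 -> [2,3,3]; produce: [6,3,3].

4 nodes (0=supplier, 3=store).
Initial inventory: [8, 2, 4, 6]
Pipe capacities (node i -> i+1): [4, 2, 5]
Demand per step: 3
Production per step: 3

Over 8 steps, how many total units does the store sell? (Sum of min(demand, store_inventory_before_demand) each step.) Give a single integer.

Step 1: sold=3 (running total=3) -> [7 4 2 7]
Step 2: sold=3 (running total=6) -> [6 6 2 6]
Step 3: sold=3 (running total=9) -> [5 8 2 5]
Step 4: sold=3 (running total=12) -> [4 10 2 4]
Step 5: sold=3 (running total=15) -> [3 12 2 3]
Step 6: sold=3 (running total=18) -> [3 13 2 2]
Step 7: sold=2 (running total=20) -> [3 14 2 2]
Step 8: sold=2 (running total=22) -> [3 15 2 2]

Answer: 22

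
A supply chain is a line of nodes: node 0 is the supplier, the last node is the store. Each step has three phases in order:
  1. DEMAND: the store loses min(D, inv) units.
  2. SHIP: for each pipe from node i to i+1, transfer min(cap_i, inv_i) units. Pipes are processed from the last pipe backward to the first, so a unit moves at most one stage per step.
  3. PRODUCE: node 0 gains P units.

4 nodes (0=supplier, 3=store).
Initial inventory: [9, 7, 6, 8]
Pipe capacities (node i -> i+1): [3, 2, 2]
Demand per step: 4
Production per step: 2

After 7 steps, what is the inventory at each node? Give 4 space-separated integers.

Step 1: demand=4,sold=4 ship[2->3]=2 ship[1->2]=2 ship[0->1]=3 prod=2 -> inv=[8 8 6 6]
Step 2: demand=4,sold=4 ship[2->3]=2 ship[1->2]=2 ship[0->1]=3 prod=2 -> inv=[7 9 6 4]
Step 3: demand=4,sold=4 ship[2->3]=2 ship[1->2]=2 ship[0->1]=3 prod=2 -> inv=[6 10 6 2]
Step 4: demand=4,sold=2 ship[2->3]=2 ship[1->2]=2 ship[0->1]=3 prod=2 -> inv=[5 11 6 2]
Step 5: demand=4,sold=2 ship[2->3]=2 ship[1->2]=2 ship[0->1]=3 prod=2 -> inv=[4 12 6 2]
Step 6: demand=4,sold=2 ship[2->3]=2 ship[1->2]=2 ship[0->1]=3 prod=2 -> inv=[3 13 6 2]
Step 7: demand=4,sold=2 ship[2->3]=2 ship[1->2]=2 ship[0->1]=3 prod=2 -> inv=[2 14 6 2]

2 14 6 2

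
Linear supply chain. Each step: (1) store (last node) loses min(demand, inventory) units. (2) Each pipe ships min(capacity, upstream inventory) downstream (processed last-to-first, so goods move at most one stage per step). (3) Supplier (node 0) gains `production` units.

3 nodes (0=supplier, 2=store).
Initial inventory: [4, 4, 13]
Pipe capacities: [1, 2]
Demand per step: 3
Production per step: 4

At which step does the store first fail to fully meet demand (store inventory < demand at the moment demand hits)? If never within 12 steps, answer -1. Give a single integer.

Step 1: demand=3,sold=3 ship[1->2]=2 ship[0->1]=1 prod=4 -> [7 3 12]
Step 2: demand=3,sold=3 ship[1->2]=2 ship[0->1]=1 prod=4 -> [10 2 11]
Step 3: demand=3,sold=3 ship[1->2]=2 ship[0->1]=1 prod=4 -> [13 1 10]
Step 4: demand=3,sold=3 ship[1->2]=1 ship[0->1]=1 prod=4 -> [16 1 8]
Step 5: demand=3,sold=3 ship[1->2]=1 ship[0->1]=1 prod=4 -> [19 1 6]
Step 6: demand=3,sold=3 ship[1->2]=1 ship[0->1]=1 prod=4 -> [22 1 4]
Step 7: demand=3,sold=3 ship[1->2]=1 ship[0->1]=1 prod=4 -> [25 1 2]
Step 8: demand=3,sold=2 ship[1->2]=1 ship[0->1]=1 prod=4 -> [28 1 1]
Step 9: demand=3,sold=1 ship[1->2]=1 ship[0->1]=1 prod=4 -> [31 1 1]
Step 10: demand=3,sold=1 ship[1->2]=1 ship[0->1]=1 prod=4 -> [34 1 1]
Step 11: demand=3,sold=1 ship[1->2]=1 ship[0->1]=1 prod=4 -> [37 1 1]
Step 12: demand=3,sold=1 ship[1->2]=1 ship[0->1]=1 prod=4 -> [40 1 1]
First stockout at step 8

8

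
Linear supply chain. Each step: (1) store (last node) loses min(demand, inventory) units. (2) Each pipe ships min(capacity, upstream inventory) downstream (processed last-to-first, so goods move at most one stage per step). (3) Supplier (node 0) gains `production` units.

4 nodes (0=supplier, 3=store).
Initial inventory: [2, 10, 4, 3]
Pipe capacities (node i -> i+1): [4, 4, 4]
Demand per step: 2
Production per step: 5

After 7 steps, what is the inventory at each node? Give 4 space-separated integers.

Step 1: demand=2,sold=2 ship[2->3]=4 ship[1->2]=4 ship[0->1]=2 prod=5 -> inv=[5 8 4 5]
Step 2: demand=2,sold=2 ship[2->3]=4 ship[1->2]=4 ship[0->1]=4 prod=5 -> inv=[6 8 4 7]
Step 3: demand=2,sold=2 ship[2->3]=4 ship[1->2]=4 ship[0->1]=4 prod=5 -> inv=[7 8 4 9]
Step 4: demand=2,sold=2 ship[2->3]=4 ship[1->2]=4 ship[0->1]=4 prod=5 -> inv=[8 8 4 11]
Step 5: demand=2,sold=2 ship[2->3]=4 ship[1->2]=4 ship[0->1]=4 prod=5 -> inv=[9 8 4 13]
Step 6: demand=2,sold=2 ship[2->3]=4 ship[1->2]=4 ship[0->1]=4 prod=5 -> inv=[10 8 4 15]
Step 7: demand=2,sold=2 ship[2->3]=4 ship[1->2]=4 ship[0->1]=4 prod=5 -> inv=[11 8 4 17]

11 8 4 17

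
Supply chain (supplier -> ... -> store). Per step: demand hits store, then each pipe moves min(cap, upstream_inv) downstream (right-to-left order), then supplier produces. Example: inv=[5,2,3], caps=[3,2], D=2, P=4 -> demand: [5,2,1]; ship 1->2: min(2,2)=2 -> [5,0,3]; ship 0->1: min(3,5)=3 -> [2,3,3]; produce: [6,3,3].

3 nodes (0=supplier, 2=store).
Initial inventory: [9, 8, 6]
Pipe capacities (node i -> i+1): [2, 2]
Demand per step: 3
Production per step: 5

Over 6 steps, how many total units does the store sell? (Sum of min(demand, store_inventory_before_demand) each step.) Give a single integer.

Answer: 16

Derivation:
Step 1: sold=3 (running total=3) -> [12 8 5]
Step 2: sold=3 (running total=6) -> [15 8 4]
Step 3: sold=3 (running total=9) -> [18 8 3]
Step 4: sold=3 (running total=12) -> [21 8 2]
Step 5: sold=2 (running total=14) -> [24 8 2]
Step 6: sold=2 (running total=16) -> [27 8 2]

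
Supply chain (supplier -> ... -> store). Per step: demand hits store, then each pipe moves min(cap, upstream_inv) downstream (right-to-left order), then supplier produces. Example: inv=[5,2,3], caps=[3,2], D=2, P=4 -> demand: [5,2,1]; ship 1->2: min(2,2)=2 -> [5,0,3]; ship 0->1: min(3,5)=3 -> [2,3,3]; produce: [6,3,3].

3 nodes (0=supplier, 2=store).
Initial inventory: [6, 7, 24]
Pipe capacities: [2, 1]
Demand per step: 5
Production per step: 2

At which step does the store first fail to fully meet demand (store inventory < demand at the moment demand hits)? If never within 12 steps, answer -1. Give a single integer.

Step 1: demand=5,sold=5 ship[1->2]=1 ship[0->1]=2 prod=2 -> [6 8 20]
Step 2: demand=5,sold=5 ship[1->2]=1 ship[0->1]=2 prod=2 -> [6 9 16]
Step 3: demand=5,sold=5 ship[1->2]=1 ship[0->1]=2 prod=2 -> [6 10 12]
Step 4: demand=5,sold=5 ship[1->2]=1 ship[0->1]=2 prod=2 -> [6 11 8]
Step 5: demand=5,sold=5 ship[1->2]=1 ship[0->1]=2 prod=2 -> [6 12 4]
Step 6: demand=5,sold=4 ship[1->2]=1 ship[0->1]=2 prod=2 -> [6 13 1]
Step 7: demand=5,sold=1 ship[1->2]=1 ship[0->1]=2 prod=2 -> [6 14 1]
Step 8: demand=5,sold=1 ship[1->2]=1 ship[0->1]=2 prod=2 -> [6 15 1]
Step 9: demand=5,sold=1 ship[1->2]=1 ship[0->1]=2 prod=2 -> [6 16 1]
Step 10: demand=5,sold=1 ship[1->2]=1 ship[0->1]=2 prod=2 -> [6 17 1]
Step 11: demand=5,sold=1 ship[1->2]=1 ship[0->1]=2 prod=2 -> [6 18 1]
Step 12: demand=5,sold=1 ship[1->2]=1 ship[0->1]=2 prod=2 -> [6 19 1]
First stockout at step 6

6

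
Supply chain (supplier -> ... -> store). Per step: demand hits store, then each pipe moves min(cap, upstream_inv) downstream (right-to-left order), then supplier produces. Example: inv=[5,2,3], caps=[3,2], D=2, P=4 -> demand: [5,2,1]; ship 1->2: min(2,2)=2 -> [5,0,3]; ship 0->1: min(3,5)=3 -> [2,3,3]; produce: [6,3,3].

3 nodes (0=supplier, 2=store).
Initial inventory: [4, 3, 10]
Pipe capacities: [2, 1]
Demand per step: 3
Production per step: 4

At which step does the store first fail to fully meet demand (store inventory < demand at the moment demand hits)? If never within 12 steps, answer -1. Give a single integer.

Step 1: demand=3,sold=3 ship[1->2]=1 ship[0->1]=2 prod=4 -> [6 4 8]
Step 2: demand=3,sold=3 ship[1->2]=1 ship[0->1]=2 prod=4 -> [8 5 6]
Step 3: demand=3,sold=3 ship[1->2]=1 ship[0->1]=2 prod=4 -> [10 6 4]
Step 4: demand=3,sold=3 ship[1->2]=1 ship[0->1]=2 prod=4 -> [12 7 2]
Step 5: demand=3,sold=2 ship[1->2]=1 ship[0->1]=2 prod=4 -> [14 8 1]
Step 6: demand=3,sold=1 ship[1->2]=1 ship[0->1]=2 prod=4 -> [16 9 1]
Step 7: demand=3,sold=1 ship[1->2]=1 ship[0->1]=2 prod=4 -> [18 10 1]
Step 8: demand=3,sold=1 ship[1->2]=1 ship[0->1]=2 prod=4 -> [20 11 1]
Step 9: demand=3,sold=1 ship[1->2]=1 ship[0->1]=2 prod=4 -> [22 12 1]
Step 10: demand=3,sold=1 ship[1->2]=1 ship[0->1]=2 prod=4 -> [24 13 1]
Step 11: demand=3,sold=1 ship[1->2]=1 ship[0->1]=2 prod=4 -> [26 14 1]
Step 12: demand=3,sold=1 ship[1->2]=1 ship[0->1]=2 prod=4 -> [28 15 1]
First stockout at step 5

5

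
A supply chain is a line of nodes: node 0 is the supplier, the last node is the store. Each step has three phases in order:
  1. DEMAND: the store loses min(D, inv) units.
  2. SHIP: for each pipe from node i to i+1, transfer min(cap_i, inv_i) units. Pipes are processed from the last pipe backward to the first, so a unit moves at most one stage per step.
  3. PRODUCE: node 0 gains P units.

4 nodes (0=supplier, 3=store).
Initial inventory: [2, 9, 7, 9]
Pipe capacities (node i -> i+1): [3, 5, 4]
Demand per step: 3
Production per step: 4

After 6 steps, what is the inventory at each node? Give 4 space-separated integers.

Step 1: demand=3,sold=3 ship[2->3]=4 ship[1->2]=5 ship[0->1]=2 prod=4 -> inv=[4 6 8 10]
Step 2: demand=3,sold=3 ship[2->3]=4 ship[1->2]=5 ship[0->1]=3 prod=4 -> inv=[5 4 9 11]
Step 3: demand=3,sold=3 ship[2->3]=4 ship[1->2]=4 ship[0->1]=3 prod=4 -> inv=[6 3 9 12]
Step 4: demand=3,sold=3 ship[2->3]=4 ship[1->2]=3 ship[0->1]=3 prod=4 -> inv=[7 3 8 13]
Step 5: demand=3,sold=3 ship[2->3]=4 ship[1->2]=3 ship[0->1]=3 prod=4 -> inv=[8 3 7 14]
Step 6: demand=3,sold=3 ship[2->3]=4 ship[1->2]=3 ship[0->1]=3 prod=4 -> inv=[9 3 6 15]

9 3 6 15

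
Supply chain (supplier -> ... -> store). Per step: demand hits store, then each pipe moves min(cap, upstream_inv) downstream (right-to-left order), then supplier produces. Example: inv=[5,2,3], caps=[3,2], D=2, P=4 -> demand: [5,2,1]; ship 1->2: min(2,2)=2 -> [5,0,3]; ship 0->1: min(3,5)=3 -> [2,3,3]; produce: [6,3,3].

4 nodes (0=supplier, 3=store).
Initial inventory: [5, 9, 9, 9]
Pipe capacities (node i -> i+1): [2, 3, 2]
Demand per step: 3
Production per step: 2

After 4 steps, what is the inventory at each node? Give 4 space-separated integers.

Step 1: demand=3,sold=3 ship[2->3]=2 ship[1->2]=3 ship[0->1]=2 prod=2 -> inv=[5 8 10 8]
Step 2: demand=3,sold=3 ship[2->3]=2 ship[1->2]=3 ship[0->1]=2 prod=2 -> inv=[5 7 11 7]
Step 3: demand=3,sold=3 ship[2->3]=2 ship[1->2]=3 ship[0->1]=2 prod=2 -> inv=[5 6 12 6]
Step 4: demand=3,sold=3 ship[2->3]=2 ship[1->2]=3 ship[0->1]=2 prod=2 -> inv=[5 5 13 5]

5 5 13 5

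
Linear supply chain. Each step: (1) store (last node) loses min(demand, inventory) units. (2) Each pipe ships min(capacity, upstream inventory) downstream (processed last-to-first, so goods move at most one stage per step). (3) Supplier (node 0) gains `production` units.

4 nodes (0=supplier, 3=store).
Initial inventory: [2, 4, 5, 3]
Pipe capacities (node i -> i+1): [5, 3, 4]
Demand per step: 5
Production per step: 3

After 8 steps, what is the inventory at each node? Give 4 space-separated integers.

Step 1: demand=5,sold=3 ship[2->3]=4 ship[1->2]=3 ship[0->1]=2 prod=3 -> inv=[3 3 4 4]
Step 2: demand=5,sold=4 ship[2->3]=4 ship[1->2]=3 ship[0->1]=3 prod=3 -> inv=[3 3 3 4]
Step 3: demand=5,sold=4 ship[2->3]=3 ship[1->2]=3 ship[0->1]=3 prod=3 -> inv=[3 3 3 3]
Step 4: demand=5,sold=3 ship[2->3]=3 ship[1->2]=3 ship[0->1]=3 prod=3 -> inv=[3 3 3 3]
Step 5: demand=5,sold=3 ship[2->3]=3 ship[1->2]=3 ship[0->1]=3 prod=3 -> inv=[3 3 3 3]
Step 6: demand=5,sold=3 ship[2->3]=3 ship[1->2]=3 ship[0->1]=3 prod=3 -> inv=[3 3 3 3]
Step 7: demand=5,sold=3 ship[2->3]=3 ship[1->2]=3 ship[0->1]=3 prod=3 -> inv=[3 3 3 3]
Step 8: demand=5,sold=3 ship[2->3]=3 ship[1->2]=3 ship[0->1]=3 prod=3 -> inv=[3 3 3 3]

3 3 3 3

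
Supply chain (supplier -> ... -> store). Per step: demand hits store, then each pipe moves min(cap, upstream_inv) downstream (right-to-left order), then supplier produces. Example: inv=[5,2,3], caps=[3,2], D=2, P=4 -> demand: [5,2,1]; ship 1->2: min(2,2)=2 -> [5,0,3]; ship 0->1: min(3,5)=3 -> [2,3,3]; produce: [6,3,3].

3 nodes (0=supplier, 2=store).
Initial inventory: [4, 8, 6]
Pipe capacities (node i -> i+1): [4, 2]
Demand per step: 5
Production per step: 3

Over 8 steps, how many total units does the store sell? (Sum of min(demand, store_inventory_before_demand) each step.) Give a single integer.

Step 1: sold=5 (running total=5) -> [3 10 3]
Step 2: sold=3 (running total=8) -> [3 11 2]
Step 3: sold=2 (running total=10) -> [3 12 2]
Step 4: sold=2 (running total=12) -> [3 13 2]
Step 5: sold=2 (running total=14) -> [3 14 2]
Step 6: sold=2 (running total=16) -> [3 15 2]
Step 7: sold=2 (running total=18) -> [3 16 2]
Step 8: sold=2 (running total=20) -> [3 17 2]

Answer: 20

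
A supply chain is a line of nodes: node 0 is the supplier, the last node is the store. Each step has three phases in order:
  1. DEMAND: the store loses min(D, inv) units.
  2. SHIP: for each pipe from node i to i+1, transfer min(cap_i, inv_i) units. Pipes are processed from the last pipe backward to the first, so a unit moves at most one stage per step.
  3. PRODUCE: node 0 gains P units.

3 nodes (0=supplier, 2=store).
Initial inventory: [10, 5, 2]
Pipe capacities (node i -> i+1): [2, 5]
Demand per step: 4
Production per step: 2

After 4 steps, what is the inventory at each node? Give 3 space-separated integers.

Step 1: demand=4,sold=2 ship[1->2]=5 ship[0->1]=2 prod=2 -> inv=[10 2 5]
Step 2: demand=4,sold=4 ship[1->2]=2 ship[0->1]=2 prod=2 -> inv=[10 2 3]
Step 3: demand=4,sold=3 ship[1->2]=2 ship[0->1]=2 prod=2 -> inv=[10 2 2]
Step 4: demand=4,sold=2 ship[1->2]=2 ship[0->1]=2 prod=2 -> inv=[10 2 2]

10 2 2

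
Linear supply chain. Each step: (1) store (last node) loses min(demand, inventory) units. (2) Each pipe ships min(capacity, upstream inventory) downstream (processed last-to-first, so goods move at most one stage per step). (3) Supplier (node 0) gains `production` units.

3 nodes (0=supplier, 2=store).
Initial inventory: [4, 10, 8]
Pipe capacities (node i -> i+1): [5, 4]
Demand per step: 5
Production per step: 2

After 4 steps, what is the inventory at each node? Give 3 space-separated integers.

Step 1: demand=5,sold=5 ship[1->2]=4 ship[0->1]=4 prod=2 -> inv=[2 10 7]
Step 2: demand=5,sold=5 ship[1->2]=4 ship[0->1]=2 prod=2 -> inv=[2 8 6]
Step 3: demand=5,sold=5 ship[1->2]=4 ship[0->1]=2 prod=2 -> inv=[2 6 5]
Step 4: demand=5,sold=5 ship[1->2]=4 ship[0->1]=2 prod=2 -> inv=[2 4 4]

2 4 4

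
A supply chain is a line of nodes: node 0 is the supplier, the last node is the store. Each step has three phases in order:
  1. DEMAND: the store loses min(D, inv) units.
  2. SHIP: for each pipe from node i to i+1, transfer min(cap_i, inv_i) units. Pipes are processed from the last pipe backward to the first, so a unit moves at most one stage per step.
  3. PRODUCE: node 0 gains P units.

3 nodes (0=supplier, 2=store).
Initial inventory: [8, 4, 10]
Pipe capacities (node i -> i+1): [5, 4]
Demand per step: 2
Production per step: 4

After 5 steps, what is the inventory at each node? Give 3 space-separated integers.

Step 1: demand=2,sold=2 ship[1->2]=4 ship[0->1]=5 prod=4 -> inv=[7 5 12]
Step 2: demand=2,sold=2 ship[1->2]=4 ship[0->1]=5 prod=4 -> inv=[6 6 14]
Step 3: demand=2,sold=2 ship[1->2]=4 ship[0->1]=5 prod=4 -> inv=[5 7 16]
Step 4: demand=2,sold=2 ship[1->2]=4 ship[0->1]=5 prod=4 -> inv=[4 8 18]
Step 5: demand=2,sold=2 ship[1->2]=4 ship[0->1]=4 prod=4 -> inv=[4 8 20]

4 8 20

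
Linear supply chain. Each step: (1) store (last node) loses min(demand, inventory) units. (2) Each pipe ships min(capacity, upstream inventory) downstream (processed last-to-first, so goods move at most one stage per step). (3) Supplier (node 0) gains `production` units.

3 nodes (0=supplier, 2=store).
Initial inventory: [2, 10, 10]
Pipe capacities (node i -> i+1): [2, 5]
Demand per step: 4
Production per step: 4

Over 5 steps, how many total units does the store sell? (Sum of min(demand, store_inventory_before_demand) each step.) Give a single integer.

Answer: 20

Derivation:
Step 1: sold=4 (running total=4) -> [4 7 11]
Step 2: sold=4 (running total=8) -> [6 4 12]
Step 3: sold=4 (running total=12) -> [8 2 12]
Step 4: sold=4 (running total=16) -> [10 2 10]
Step 5: sold=4 (running total=20) -> [12 2 8]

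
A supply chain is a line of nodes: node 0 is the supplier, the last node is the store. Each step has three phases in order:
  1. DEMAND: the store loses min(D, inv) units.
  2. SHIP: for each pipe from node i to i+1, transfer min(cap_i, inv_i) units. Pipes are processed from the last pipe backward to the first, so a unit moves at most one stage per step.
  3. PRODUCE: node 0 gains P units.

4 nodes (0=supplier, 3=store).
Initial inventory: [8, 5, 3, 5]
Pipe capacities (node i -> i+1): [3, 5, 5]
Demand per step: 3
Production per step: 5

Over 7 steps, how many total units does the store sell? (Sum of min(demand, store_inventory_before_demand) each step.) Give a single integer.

Step 1: sold=3 (running total=3) -> [10 3 5 5]
Step 2: sold=3 (running total=6) -> [12 3 3 7]
Step 3: sold=3 (running total=9) -> [14 3 3 7]
Step 4: sold=3 (running total=12) -> [16 3 3 7]
Step 5: sold=3 (running total=15) -> [18 3 3 7]
Step 6: sold=3 (running total=18) -> [20 3 3 7]
Step 7: sold=3 (running total=21) -> [22 3 3 7]

Answer: 21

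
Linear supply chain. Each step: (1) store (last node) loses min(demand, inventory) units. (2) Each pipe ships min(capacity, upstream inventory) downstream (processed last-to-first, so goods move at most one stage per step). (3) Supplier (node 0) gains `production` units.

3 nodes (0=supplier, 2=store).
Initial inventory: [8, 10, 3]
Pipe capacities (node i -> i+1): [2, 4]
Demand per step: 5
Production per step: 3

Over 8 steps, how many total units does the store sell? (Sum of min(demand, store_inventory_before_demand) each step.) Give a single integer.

Step 1: sold=3 (running total=3) -> [9 8 4]
Step 2: sold=4 (running total=7) -> [10 6 4]
Step 3: sold=4 (running total=11) -> [11 4 4]
Step 4: sold=4 (running total=15) -> [12 2 4]
Step 5: sold=4 (running total=19) -> [13 2 2]
Step 6: sold=2 (running total=21) -> [14 2 2]
Step 7: sold=2 (running total=23) -> [15 2 2]
Step 8: sold=2 (running total=25) -> [16 2 2]

Answer: 25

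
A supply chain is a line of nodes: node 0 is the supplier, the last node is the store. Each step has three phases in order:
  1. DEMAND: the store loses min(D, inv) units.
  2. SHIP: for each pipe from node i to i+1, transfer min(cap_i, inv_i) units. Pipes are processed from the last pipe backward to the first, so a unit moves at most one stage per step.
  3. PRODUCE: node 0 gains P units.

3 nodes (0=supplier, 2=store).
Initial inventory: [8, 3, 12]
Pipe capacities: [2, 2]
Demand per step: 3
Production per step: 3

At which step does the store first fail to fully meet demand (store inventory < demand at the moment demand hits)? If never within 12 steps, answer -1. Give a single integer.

Step 1: demand=3,sold=3 ship[1->2]=2 ship[0->1]=2 prod=3 -> [9 3 11]
Step 2: demand=3,sold=3 ship[1->2]=2 ship[0->1]=2 prod=3 -> [10 3 10]
Step 3: demand=3,sold=3 ship[1->2]=2 ship[0->1]=2 prod=3 -> [11 3 9]
Step 4: demand=3,sold=3 ship[1->2]=2 ship[0->1]=2 prod=3 -> [12 3 8]
Step 5: demand=3,sold=3 ship[1->2]=2 ship[0->1]=2 prod=3 -> [13 3 7]
Step 6: demand=3,sold=3 ship[1->2]=2 ship[0->1]=2 prod=3 -> [14 3 6]
Step 7: demand=3,sold=3 ship[1->2]=2 ship[0->1]=2 prod=3 -> [15 3 5]
Step 8: demand=3,sold=3 ship[1->2]=2 ship[0->1]=2 prod=3 -> [16 3 4]
Step 9: demand=3,sold=3 ship[1->2]=2 ship[0->1]=2 prod=3 -> [17 3 3]
Step 10: demand=3,sold=3 ship[1->2]=2 ship[0->1]=2 prod=3 -> [18 3 2]
Step 11: demand=3,sold=2 ship[1->2]=2 ship[0->1]=2 prod=3 -> [19 3 2]
Step 12: demand=3,sold=2 ship[1->2]=2 ship[0->1]=2 prod=3 -> [20 3 2]
First stockout at step 11

11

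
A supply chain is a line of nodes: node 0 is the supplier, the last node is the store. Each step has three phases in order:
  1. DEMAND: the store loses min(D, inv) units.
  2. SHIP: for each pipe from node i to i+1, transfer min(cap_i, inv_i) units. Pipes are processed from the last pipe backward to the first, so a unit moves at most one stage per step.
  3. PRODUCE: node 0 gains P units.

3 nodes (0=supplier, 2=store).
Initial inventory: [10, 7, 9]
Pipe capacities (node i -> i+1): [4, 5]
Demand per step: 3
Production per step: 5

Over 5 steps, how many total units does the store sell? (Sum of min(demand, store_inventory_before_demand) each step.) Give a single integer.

Answer: 15

Derivation:
Step 1: sold=3 (running total=3) -> [11 6 11]
Step 2: sold=3 (running total=6) -> [12 5 13]
Step 3: sold=3 (running total=9) -> [13 4 15]
Step 4: sold=3 (running total=12) -> [14 4 16]
Step 5: sold=3 (running total=15) -> [15 4 17]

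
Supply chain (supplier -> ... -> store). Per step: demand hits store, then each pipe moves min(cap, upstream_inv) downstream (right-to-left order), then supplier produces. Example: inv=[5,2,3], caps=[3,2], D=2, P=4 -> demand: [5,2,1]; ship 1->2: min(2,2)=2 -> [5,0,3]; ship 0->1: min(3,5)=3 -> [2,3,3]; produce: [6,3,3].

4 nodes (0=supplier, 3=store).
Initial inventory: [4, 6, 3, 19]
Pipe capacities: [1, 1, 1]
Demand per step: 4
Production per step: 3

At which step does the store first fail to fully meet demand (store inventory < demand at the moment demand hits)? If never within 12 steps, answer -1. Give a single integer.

Step 1: demand=4,sold=4 ship[2->3]=1 ship[1->2]=1 ship[0->1]=1 prod=3 -> [6 6 3 16]
Step 2: demand=4,sold=4 ship[2->3]=1 ship[1->2]=1 ship[0->1]=1 prod=3 -> [8 6 3 13]
Step 3: demand=4,sold=4 ship[2->3]=1 ship[1->2]=1 ship[0->1]=1 prod=3 -> [10 6 3 10]
Step 4: demand=4,sold=4 ship[2->3]=1 ship[1->2]=1 ship[0->1]=1 prod=3 -> [12 6 3 7]
Step 5: demand=4,sold=4 ship[2->3]=1 ship[1->2]=1 ship[0->1]=1 prod=3 -> [14 6 3 4]
Step 6: demand=4,sold=4 ship[2->3]=1 ship[1->2]=1 ship[0->1]=1 prod=3 -> [16 6 3 1]
Step 7: demand=4,sold=1 ship[2->3]=1 ship[1->2]=1 ship[0->1]=1 prod=3 -> [18 6 3 1]
Step 8: demand=4,sold=1 ship[2->3]=1 ship[1->2]=1 ship[0->1]=1 prod=3 -> [20 6 3 1]
Step 9: demand=4,sold=1 ship[2->3]=1 ship[1->2]=1 ship[0->1]=1 prod=3 -> [22 6 3 1]
Step 10: demand=4,sold=1 ship[2->3]=1 ship[1->2]=1 ship[0->1]=1 prod=3 -> [24 6 3 1]
Step 11: demand=4,sold=1 ship[2->3]=1 ship[1->2]=1 ship[0->1]=1 prod=3 -> [26 6 3 1]
Step 12: demand=4,sold=1 ship[2->3]=1 ship[1->2]=1 ship[0->1]=1 prod=3 -> [28 6 3 1]
First stockout at step 7

7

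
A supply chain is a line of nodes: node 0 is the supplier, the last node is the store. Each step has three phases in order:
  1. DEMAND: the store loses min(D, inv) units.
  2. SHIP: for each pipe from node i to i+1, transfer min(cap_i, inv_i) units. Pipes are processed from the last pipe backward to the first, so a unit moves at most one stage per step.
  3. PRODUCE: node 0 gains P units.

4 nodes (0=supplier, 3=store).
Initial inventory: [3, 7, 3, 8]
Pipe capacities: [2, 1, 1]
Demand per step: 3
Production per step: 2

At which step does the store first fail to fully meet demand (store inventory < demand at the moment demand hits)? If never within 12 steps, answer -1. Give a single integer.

Step 1: demand=3,sold=3 ship[2->3]=1 ship[1->2]=1 ship[0->1]=2 prod=2 -> [3 8 3 6]
Step 2: demand=3,sold=3 ship[2->3]=1 ship[1->2]=1 ship[0->1]=2 prod=2 -> [3 9 3 4]
Step 3: demand=3,sold=3 ship[2->3]=1 ship[1->2]=1 ship[0->1]=2 prod=2 -> [3 10 3 2]
Step 4: demand=3,sold=2 ship[2->3]=1 ship[1->2]=1 ship[0->1]=2 prod=2 -> [3 11 3 1]
Step 5: demand=3,sold=1 ship[2->3]=1 ship[1->2]=1 ship[0->1]=2 prod=2 -> [3 12 3 1]
Step 6: demand=3,sold=1 ship[2->3]=1 ship[1->2]=1 ship[0->1]=2 prod=2 -> [3 13 3 1]
Step 7: demand=3,sold=1 ship[2->3]=1 ship[1->2]=1 ship[0->1]=2 prod=2 -> [3 14 3 1]
Step 8: demand=3,sold=1 ship[2->3]=1 ship[1->2]=1 ship[0->1]=2 prod=2 -> [3 15 3 1]
Step 9: demand=3,sold=1 ship[2->3]=1 ship[1->2]=1 ship[0->1]=2 prod=2 -> [3 16 3 1]
Step 10: demand=3,sold=1 ship[2->3]=1 ship[1->2]=1 ship[0->1]=2 prod=2 -> [3 17 3 1]
Step 11: demand=3,sold=1 ship[2->3]=1 ship[1->2]=1 ship[0->1]=2 prod=2 -> [3 18 3 1]
Step 12: demand=3,sold=1 ship[2->3]=1 ship[1->2]=1 ship[0->1]=2 prod=2 -> [3 19 3 1]
First stockout at step 4

4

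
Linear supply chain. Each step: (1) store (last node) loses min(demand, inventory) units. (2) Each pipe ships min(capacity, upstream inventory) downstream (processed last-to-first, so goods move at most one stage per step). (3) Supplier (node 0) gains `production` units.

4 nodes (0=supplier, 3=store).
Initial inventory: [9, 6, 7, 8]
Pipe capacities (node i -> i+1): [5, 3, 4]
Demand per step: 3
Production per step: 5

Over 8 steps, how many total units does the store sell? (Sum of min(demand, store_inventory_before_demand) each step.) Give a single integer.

Answer: 24

Derivation:
Step 1: sold=3 (running total=3) -> [9 8 6 9]
Step 2: sold=3 (running total=6) -> [9 10 5 10]
Step 3: sold=3 (running total=9) -> [9 12 4 11]
Step 4: sold=3 (running total=12) -> [9 14 3 12]
Step 5: sold=3 (running total=15) -> [9 16 3 12]
Step 6: sold=3 (running total=18) -> [9 18 3 12]
Step 7: sold=3 (running total=21) -> [9 20 3 12]
Step 8: sold=3 (running total=24) -> [9 22 3 12]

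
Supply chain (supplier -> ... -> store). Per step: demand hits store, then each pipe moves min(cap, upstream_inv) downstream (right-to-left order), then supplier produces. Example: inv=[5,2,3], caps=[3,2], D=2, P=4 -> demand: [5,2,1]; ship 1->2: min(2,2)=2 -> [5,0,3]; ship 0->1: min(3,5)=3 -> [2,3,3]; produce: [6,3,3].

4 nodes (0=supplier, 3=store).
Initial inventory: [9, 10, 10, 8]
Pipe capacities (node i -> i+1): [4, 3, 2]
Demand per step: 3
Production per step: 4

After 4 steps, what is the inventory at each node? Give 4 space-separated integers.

Step 1: demand=3,sold=3 ship[2->3]=2 ship[1->2]=3 ship[0->1]=4 prod=4 -> inv=[9 11 11 7]
Step 2: demand=3,sold=3 ship[2->3]=2 ship[1->2]=3 ship[0->1]=4 prod=4 -> inv=[9 12 12 6]
Step 3: demand=3,sold=3 ship[2->3]=2 ship[1->2]=3 ship[0->1]=4 prod=4 -> inv=[9 13 13 5]
Step 4: demand=3,sold=3 ship[2->3]=2 ship[1->2]=3 ship[0->1]=4 prod=4 -> inv=[9 14 14 4]

9 14 14 4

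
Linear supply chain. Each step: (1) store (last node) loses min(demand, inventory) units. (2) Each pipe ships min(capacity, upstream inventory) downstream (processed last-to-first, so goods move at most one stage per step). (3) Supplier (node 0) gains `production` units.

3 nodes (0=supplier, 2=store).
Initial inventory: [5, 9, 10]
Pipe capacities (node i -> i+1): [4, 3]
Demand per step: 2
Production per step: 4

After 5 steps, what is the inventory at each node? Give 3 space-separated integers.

Step 1: demand=2,sold=2 ship[1->2]=3 ship[0->1]=4 prod=4 -> inv=[5 10 11]
Step 2: demand=2,sold=2 ship[1->2]=3 ship[0->1]=4 prod=4 -> inv=[5 11 12]
Step 3: demand=2,sold=2 ship[1->2]=3 ship[0->1]=4 prod=4 -> inv=[5 12 13]
Step 4: demand=2,sold=2 ship[1->2]=3 ship[0->1]=4 prod=4 -> inv=[5 13 14]
Step 5: demand=2,sold=2 ship[1->2]=3 ship[0->1]=4 prod=4 -> inv=[5 14 15]

5 14 15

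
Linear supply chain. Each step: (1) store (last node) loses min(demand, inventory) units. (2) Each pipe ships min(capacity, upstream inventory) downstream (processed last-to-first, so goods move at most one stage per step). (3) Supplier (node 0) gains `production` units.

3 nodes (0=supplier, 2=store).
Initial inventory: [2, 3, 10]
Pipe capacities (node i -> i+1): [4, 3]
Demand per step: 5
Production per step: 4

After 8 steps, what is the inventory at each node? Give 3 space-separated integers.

Step 1: demand=5,sold=5 ship[1->2]=3 ship[0->1]=2 prod=4 -> inv=[4 2 8]
Step 2: demand=5,sold=5 ship[1->2]=2 ship[0->1]=4 prod=4 -> inv=[4 4 5]
Step 3: demand=5,sold=5 ship[1->2]=3 ship[0->1]=4 prod=4 -> inv=[4 5 3]
Step 4: demand=5,sold=3 ship[1->2]=3 ship[0->1]=4 prod=4 -> inv=[4 6 3]
Step 5: demand=5,sold=3 ship[1->2]=3 ship[0->1]=4 prod=4 -> inv=[4 7 3]
Step 6: demand=5,sold=3 ship[1->2]=3 ship[0->1]=4 prod=4 -> inv=[4 8 3]
Step 7: demand=5,sold=3 ship[1->2]=3 ship[0->1]=4 prod=4 -> inv=[4 9 3]
Step 8: demand=5,sold=3 ship[1->2]=3 ship[0->1]=4 prod=4 -> inv=[4 10 3]

4 10 3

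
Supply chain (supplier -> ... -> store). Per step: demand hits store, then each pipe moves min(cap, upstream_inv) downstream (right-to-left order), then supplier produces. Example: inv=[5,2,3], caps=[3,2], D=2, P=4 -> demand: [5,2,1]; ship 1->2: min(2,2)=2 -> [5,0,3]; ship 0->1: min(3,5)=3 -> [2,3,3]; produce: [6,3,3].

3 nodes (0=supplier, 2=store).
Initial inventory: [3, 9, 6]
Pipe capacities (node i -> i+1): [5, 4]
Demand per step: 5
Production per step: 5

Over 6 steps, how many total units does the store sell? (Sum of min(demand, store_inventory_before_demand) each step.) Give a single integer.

Answer: 26

Derivation:
Step 1: sold=5 (running total=5) -> [5 8 5]
Step 2: sold=5 (running total=10) -> [5 9 4]
Step 3: sold=4 (running total=14) -> [5 10 4]
Step 4: sold=4 (running total=18) -> [5 11 4]
Step 5: sold=4 (running total=22) -> [5 12 4]
Step 6: sold=4 (running total=26) -> [5 13 4]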